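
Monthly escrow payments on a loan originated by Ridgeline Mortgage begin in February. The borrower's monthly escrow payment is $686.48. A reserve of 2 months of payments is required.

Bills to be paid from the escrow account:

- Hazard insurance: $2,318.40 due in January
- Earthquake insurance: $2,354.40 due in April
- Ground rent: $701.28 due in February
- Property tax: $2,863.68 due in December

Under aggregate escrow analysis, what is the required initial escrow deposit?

$2,369.20

Cushion = 2 × $686.48 = $1,372.96
Trial balance (start $0, +$686.48 each month, − disbursements):
  Feb: +$686.48 − $701.28 → -$14.80
  Mar: +$686.48 → $671.68
  Apr: +$686.48 − $2,354.40 → -$996.24
  May: +$686.48 → -$309.76
  Jun: +$686.48 → $376.72
  Jul: +$686.48 → $1,063.20
  Aug: +$686.48 → $1,749.68
  Sep: +$686.48 → $2,436.16
  Oct: +$686.48 → $3,122.64
  Nov: +$686.48 → $3,809.12
  Dec: +$686.48 − $2,863.68 → $1,631.92
  Jan: +$686.48 − $2,318.40 → $0.00
Lowest trial balance = -$996.24 (Apr)
Initial deposit = cushion − low point = $1,372.96 − (-$996.24) = $2,369.20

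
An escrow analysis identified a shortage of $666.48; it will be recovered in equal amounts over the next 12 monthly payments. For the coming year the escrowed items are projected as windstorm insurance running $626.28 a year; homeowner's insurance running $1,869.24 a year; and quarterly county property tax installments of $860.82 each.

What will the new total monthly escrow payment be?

Windstorm insurance = $626.28 annually
Homeowner's insurance = $1,869.24 annually
County property tax = $860.82 × 4 = $3,443.28 annually
Total per year = $626.28 + $1,869.24 + $3,443.28 = $5,938.80
Monthly = $5,938.80 ÷ 12 = $494.90
Shortage spread = $666.48 / 12 = $55.54/mo
Adjusted monthly = $494.90 + $55.54 = $550.44

$550.44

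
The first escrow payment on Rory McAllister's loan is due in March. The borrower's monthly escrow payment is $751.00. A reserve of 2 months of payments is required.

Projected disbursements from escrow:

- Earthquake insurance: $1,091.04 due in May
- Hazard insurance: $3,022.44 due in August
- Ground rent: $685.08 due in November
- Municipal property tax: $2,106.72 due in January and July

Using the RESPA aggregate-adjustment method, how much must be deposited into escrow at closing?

$3,216.20

Cushion = 2 × $751.00 = $1,502.00
Trial balance (start $0, +$751.00 each month, − disbursements):
  Mar: +$751.00 → $751.00
  Apr: +$751.00 → $1,502.00
  May: +$751.00 − $1,091.04 → $1,161.96
  Jun: +$751.00 → $1,912.96
  Jul: +$751.00 − $2,106.72 → $557.24
  Aug: +$751.00 − $3,022.44 → -$1,714.20
  Sep: +$751.00 → -$963.20
  Oct: +$751.00 → -$212.20
  Nov: +$751.00 − $685.08 → -$146.28
  Dec: +$751.00 → $604.72
  Jan: +$751.00 − $2,106.72 → -$751.00
  Feb: +$751.00 → $0.00
Lowest trial balance = -$1,714.20 (Aug)
Initial deposit = cushion − low point = $1,502.00 − (-$1,714.20) = $3,216.20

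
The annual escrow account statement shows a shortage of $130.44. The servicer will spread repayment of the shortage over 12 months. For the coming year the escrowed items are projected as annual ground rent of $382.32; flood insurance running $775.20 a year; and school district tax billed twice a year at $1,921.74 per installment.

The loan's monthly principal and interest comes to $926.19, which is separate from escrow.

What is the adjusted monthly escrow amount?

Ground rent: $382.32/yr
Flood insurance: $775.20/yr
School district tax: $1,921.74 × 2 = $3,843.48/yr
Annual escrow total = $382.32 + $775.20 + $3,843.48 = $5,001.00
Monthly = $5,001.00 / 12 = $416.75
Shortage spread = $130.44 / 12 = $10.87/mo
New monthly escrow = $416.75 + $10.87 = $427.62

$427.62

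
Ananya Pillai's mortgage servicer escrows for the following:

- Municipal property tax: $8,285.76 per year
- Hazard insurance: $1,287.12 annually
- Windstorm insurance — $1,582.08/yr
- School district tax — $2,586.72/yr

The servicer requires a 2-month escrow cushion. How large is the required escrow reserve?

$2,290.28

Municipal property tax — $8,285.76 per year
Hazard insurance — $1,287.12 per year
Windstorm insurance — $1,582.08 per year
School district tax — $2,586.72 per year
Annual escrow total = $13,741.68
Monthly escrow = $13,741.68 / 12 = $1,145.14
Reserve = 2 × $1,145.14 = $2,290.28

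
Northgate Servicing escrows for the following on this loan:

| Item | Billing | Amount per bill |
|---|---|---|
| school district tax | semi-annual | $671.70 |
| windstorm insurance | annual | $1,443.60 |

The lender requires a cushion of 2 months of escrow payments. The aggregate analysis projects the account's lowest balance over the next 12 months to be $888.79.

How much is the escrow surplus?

School district tax: $671.70 × 2 = $1,343.40
Windstorm insurance: $1,443.60
Combined annual = $1,343.40 + $1,443.60 = $2,787.00
Monthly escrow = $2,787.00 ÷ 12 = $232.25
Cushion = 2 × $232.25 = $464.50
Excess over cushion: $888.79 − $464.50 = $424.29

$424.29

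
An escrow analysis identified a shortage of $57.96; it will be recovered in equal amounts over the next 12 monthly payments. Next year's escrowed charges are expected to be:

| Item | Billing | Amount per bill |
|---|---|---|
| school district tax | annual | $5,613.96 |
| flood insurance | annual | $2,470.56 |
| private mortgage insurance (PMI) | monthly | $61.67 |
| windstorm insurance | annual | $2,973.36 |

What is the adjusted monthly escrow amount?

School district tax = $5,613.96 annually
Flood insurance = $2,470.56 annually
Private mortgage insurance (PMI) = $61.67 × 12 = $740.04 annually
Windstorm insurance = $2,973.36 annually
Total annual escrow = $11,797.92
Monthly escrow = $11,797.92 ÷ 12 = $983.16
Monthly shortage recovery: $57.96 / 12 = $4.83
Adjusted monthly = $983.16 + $4.83 = $987.99

$987.99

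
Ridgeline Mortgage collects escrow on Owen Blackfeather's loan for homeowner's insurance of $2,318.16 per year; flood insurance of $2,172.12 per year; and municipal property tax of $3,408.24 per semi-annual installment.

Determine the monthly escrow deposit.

Homeowner's insurance = $2,318.16
Flood insurance = $2,172.12
Municipal property tax = $3,408.24 × 2 = $6,816.48
Total per year = $2,318.16 + $2,172.12 + $6,816.48 = $11,306.76
Monthly = $11,306.76 / 12 = $942.23

$942.23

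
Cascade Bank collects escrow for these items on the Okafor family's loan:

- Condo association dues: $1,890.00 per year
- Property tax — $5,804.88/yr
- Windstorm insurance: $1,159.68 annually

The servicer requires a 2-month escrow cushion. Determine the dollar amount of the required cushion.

Condo association dues: $1,890.00/yr
Property tax: $5,804.88/yr
Windstorm insurance: $1,159.68/yr
Combined annual = $1,890.00 + $5,804.88 + $1,159.68 = $8,854.56
Per month = $8,854.56 / 12 = $737.88
Required cushion = 2 × $737.88 = $1,475.76

$1,475.76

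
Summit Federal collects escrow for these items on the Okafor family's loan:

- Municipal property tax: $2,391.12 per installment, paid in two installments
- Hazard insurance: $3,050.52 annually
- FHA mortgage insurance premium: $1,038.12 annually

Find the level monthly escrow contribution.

$739.24

Municipal property tax — $2,391.12 × 2 = $4,782.24
Hazard insurance — $3,050.52
FHA mortgage insurance premium — $1,038.12
Total annual escrow = $4,782.24 + $3,050.52 + $1,038.12 = $8,870.88
Per month = $8,870.88 ÷ 12 = $739.24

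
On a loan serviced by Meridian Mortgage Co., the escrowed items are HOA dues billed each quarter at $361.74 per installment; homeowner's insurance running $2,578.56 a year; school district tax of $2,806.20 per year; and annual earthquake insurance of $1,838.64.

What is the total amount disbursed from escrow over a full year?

HOA dues = $361.74 × 4 = $1,446.96 per year
Homeowner's insurance = $2,578.56 per year
School district tax = $2,806.20 per year
Earthquake insurance = $1,838.64 per year
Total per year = $1,446.96 + $2,578.56 + $2,806.20 + $1,838.64 = $8,670.36

$8,670.36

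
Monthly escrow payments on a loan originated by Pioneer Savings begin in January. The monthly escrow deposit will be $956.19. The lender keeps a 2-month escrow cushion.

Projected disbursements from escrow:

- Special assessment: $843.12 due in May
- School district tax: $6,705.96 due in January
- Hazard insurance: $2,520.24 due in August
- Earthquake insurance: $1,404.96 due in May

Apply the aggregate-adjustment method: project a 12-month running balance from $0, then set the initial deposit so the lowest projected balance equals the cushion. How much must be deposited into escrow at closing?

Cushion = 2 × $956.19 = $1,912.38
Trial balance (start $0, +$956.19 each month, − disbursements):
  Jan: +$956.19 − $6,705.96 → -$5,749.77
  Feb: +$956.19 → -$4,793.58
  Mar: +$956.19 → -$3,837.39
  Apr: +$956.19 → -$2,881.20
  May: +$956.19 − $2,248.08 → -$4,173.09
  Jun: +$956.19 → -$3,216.90
  Jul: +$956.19 → -$2,260.71
  Aug: +$956.19 − $2,520.24 → -$3,824.76
  Sep: +$956.19 → -$2,868.57
  Oct: +$956.19 → -$1,912.38
  Nov: +$956.19 → -$956.19
  Dec: +$956.19 → $0.00
Lowest trial balance = -$5,749.77 (Jan)
Initial deposit = cushion − low point = $1,912.38 − (-$5,749.77) = $7,662.15

$7,662.15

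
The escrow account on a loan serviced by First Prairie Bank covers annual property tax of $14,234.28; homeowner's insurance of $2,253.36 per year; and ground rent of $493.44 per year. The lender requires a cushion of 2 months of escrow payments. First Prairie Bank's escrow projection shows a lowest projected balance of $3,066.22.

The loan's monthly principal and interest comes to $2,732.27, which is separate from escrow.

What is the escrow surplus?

Property tax = $14,234.28
Homeowner's insurance = $2,253.36
Ground rent = $493.44
Total per year = $16,981.08
Monthly = $16,981.08 ÷ 12 = $1,415.09
Required cushion = 2 × $1,415.09 = $2,830.18
Excess over cushion: $3,066.22 − $2,830.18 = $236.04

$236.04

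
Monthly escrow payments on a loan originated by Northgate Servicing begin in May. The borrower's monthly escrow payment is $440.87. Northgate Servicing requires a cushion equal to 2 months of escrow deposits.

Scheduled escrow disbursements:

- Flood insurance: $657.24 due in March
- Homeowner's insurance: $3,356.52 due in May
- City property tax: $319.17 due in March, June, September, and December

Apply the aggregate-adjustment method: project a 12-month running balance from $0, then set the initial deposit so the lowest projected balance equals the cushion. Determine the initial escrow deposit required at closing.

Cushion = 2 × $440.87 = $881.74
Trial balance (start $0, +$440.87 each month, − disbursements):
  May: +$440.87 − $3,356.52 → -$2,915.65
  Jun: +$440.87 − $319.17 → -$2,793.95
  Jul: +$440.87 → -$2,353.08
  Aug: +$440.87 → -$1,912.21
  Sep: +$440.87 − $319.17 → -$1,790.51
  Oct: +$440.87 → -$1,349.64
  Nov: +$440.87 → -$908.77
  Dec: +$440.87 − $319.17 → -$787.07
  Jan: +$440.87 → -$346.20
  Feb: +$440.87 → $94.67
  Mar: +$440.87 − $976.41 → -$440.87
  Apr: +$440.87 → $0.00
Lowest trial balance = -$2,915.65 (May)
Initial deposit = cushion − low point = $881.74 − (-$2,915.65) = $3,797.39

$3,797.39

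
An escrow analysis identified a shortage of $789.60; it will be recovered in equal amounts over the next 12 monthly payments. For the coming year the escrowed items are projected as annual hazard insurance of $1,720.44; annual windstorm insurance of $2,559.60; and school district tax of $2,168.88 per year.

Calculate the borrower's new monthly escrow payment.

$603.21

Hazard insurance — $1,720.44 annually
Windstorm insurance — $2,559.60 annually
School district tax — $2,168.88 annually
Annual escrow total = $1,720.44 + $2,559.60 + $2,168.88 = $6,448.92
Monthly = $6,448.92 / 12 = $537.41
Monthly shortage recovery: $789.60 / 12 = $65.80
Adjusted monthly = $537.41 + $65.80 = $603.21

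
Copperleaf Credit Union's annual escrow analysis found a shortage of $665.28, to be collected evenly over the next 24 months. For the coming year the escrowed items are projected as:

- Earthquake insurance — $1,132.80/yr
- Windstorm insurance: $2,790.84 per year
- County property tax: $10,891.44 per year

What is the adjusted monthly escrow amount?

$1,262.31

Earthquake insurance: $1,132.80
Windstorm insurance: $2,790.84
County property tax: $10,891.44
Total per year = $1,132.80 + $2,790.84 + $10,891.44 = $14,815.08
Per month = $14,815.08 / 12 = $1,234.59
Shortage spread = $665.28 ÷ 24 = $27.72/mo
Adjusted monthly = $1,234.59 + $27.72 = $1,262.31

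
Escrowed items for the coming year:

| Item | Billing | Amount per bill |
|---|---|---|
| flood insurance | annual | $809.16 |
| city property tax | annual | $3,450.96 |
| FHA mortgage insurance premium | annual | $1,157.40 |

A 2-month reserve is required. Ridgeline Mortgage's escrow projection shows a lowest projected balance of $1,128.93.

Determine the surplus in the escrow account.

Flood insurance: $809.16/yr
City property tax: $3,450.96/yr
FHA mortgage insurance premium: $1,157.40/yr
Yearly total = $809.16 + $3,450.96 + $1,157.40 = $5,417.52
Base monthly escrow = $5,417.52 ÷ 12 = $451.46
Cushion = 2 × $451.46 = $902.92
Surplus = $1,128.93 − $902.92 = $226.01

$226.01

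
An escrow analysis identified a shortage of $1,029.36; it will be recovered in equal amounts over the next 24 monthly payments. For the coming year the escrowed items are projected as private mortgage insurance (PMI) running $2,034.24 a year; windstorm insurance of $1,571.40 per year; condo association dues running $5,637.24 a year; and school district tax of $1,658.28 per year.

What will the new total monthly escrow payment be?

$951.32

Private mortgage insurance (PMI) = $2,034.24 annually
Windstorm insurance = $1,571.40 annually
Condo association dues = $5,637.24 annually
School district tax = $1,658.28 annually
Total annual escrow = $2,034.24 + $1,571.40 + $5,637.24 + $1,658.28 = $10,901.16
Monthly escrow = $10,901.16 / 12 = $908.43
Monthly shortage recovery: $1,029.36 / 24 = $42.89
Adjusted monthly = $908.43 + $42.89 = $951.32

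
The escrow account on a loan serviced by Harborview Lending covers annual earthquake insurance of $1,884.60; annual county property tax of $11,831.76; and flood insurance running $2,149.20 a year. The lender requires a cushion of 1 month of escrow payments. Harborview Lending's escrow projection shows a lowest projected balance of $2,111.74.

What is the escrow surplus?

Earthquake insurance: $1,884.60
County property tax: $11,831.76
Flood insurance: $2,149.20
Annual escrow total = $15,865.56
Monthly = $15,865.56 ÷ 12 = $1,322.13
Required cushion = 1 × $1,322.13 = $1,322.13
Surplus = $2,111.74 − $1,322.13 = $789.61

$789.61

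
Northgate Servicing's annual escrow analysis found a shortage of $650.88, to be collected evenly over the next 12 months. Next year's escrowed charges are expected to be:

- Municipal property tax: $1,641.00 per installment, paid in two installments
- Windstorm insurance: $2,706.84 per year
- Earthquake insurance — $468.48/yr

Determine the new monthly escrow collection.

$592.35

Municipal property tax — $1,641.00 × 2 = $3,282.00
Windstorm insurance — $2,706.84
Earthquake insurance — $468.48
Total per year = $6,457.32
Base monthly escrow = $6,457.32 / 12 = $538.11
Shortage per month = $650.88 / 12 = $54.24
Adjusted monthly = $538.11 + $54.24 = $592.35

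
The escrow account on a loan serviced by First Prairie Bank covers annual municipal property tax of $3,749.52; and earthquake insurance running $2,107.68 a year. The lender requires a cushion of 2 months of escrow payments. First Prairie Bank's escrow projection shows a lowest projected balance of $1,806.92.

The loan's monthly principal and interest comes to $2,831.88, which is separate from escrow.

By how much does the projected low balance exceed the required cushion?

Municipal property tax — $3,749.52 per year
Earthquake insurance — $2,107.68 per year
Yearly total = $3,749.52 + $2,107.68 = $5,857.20
Monthly escrow = $5,857.20 ÷ 12 = $488.10
Required reserve = 2 × $488.10 = $976.20
Surplus = $1,806.92 − $976.20 = $830.72

$830.72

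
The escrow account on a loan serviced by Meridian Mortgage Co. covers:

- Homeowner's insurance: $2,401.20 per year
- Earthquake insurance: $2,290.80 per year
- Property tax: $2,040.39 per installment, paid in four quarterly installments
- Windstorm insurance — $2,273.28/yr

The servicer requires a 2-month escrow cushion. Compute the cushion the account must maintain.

Homeowner's insurance — $2,401.20/yr
Earthquake insurance — $2,290.80/yr
Property tax — $2,040.39 × 4 = $8,161.56/yr
Windstorm insurance — $2,273.28/yr
Combined annual = $15,126.84
Per month = $15,126.84 / 12 = $1,260.57
Cushion = 2 × $1,260.57 = $2,521.14

$2,521.14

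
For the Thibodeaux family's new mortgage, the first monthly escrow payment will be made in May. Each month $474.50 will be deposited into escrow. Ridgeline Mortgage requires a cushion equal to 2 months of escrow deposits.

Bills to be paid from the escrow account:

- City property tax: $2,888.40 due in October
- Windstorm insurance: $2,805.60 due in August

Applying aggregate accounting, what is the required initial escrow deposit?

$3,796.00

Cushion = 2 × $474.50 = $949.00
Trial balance (start $0, +$474.50 each month, − disbursements):
  May: +$474.50 → $474.50
  Jun: +$474.50 → $949.00
  Jul: +$474.50 → $1,423.50
  Aug: +$474.50 − $2,805.60 → -$907.60
  Sep: +$474.50 → -$433.10
  Oct: +$474.50 − $2,888.40 → -$2,847.00
  Nov: +$474.50 → -$2,372.50
  Dec: +$474.50 → -$1,898.00
  Jan: +$474.50 → -$1,423.50
  Feb: +$474.50 → -$949.00
  Mar: +$474.50 → -$474.50
  Apr: +$474.50 → $0.00
Lowest trial balance = -$2,847.00 (Oct)
Initial deposit = cushion − low point = $949.00 − (-$2,847.00) = $3,796.00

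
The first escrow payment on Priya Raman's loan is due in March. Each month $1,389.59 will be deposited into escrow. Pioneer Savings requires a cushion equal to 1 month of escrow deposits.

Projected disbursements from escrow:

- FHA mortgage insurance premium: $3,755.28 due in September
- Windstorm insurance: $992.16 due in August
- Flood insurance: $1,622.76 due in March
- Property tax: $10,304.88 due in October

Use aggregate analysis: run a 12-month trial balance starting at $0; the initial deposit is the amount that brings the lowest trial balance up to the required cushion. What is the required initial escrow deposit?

$6,947.95

Cushion = 1 × $1,389.59 = $1,389.59
Trial balance (start $0, +$1,389.59 each month, − disbursements):
  Mar: +$1,389.59 − $1,622.76 → -$233.17
  Apr: +$1,389.59 → $1,156.42
  May: +$1,389.59 → $2,546.01
  Jun: +$1,389.59 → $3,935.60
  Jul: +$1,389.59 → $5,325.19
  Aug: +$1,389.59 − $992.16 → $5,722.62
  Sep: +$1,389.59 − $3,755.28 → $3,356.93
  Oct: +$1,389.59 − $10,304.88 → -$5,558.36
  Nov: +$1,389.59 → -$4,168.77
  Dec: +$1,389.59 → -$2,779.18
  Jan: +$1,389.59 → -$1,389.59
  Feb: +$1,389.59 → $0.00
Lowest trial balance = -$5,558.36 (Oct)
Initial deposit = cushion − low point = $1,389.59 − (-$5,558.36) = $6,947.95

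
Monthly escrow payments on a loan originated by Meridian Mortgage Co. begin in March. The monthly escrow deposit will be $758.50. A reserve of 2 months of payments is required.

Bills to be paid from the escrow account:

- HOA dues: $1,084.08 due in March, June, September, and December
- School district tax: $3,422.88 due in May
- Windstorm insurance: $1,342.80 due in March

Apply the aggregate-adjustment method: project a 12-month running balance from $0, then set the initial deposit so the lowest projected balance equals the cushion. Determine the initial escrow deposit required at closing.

$5,416.84

Cushion = 2 × $758.50 = $1,517.00
Trial balance (start $0, +$758.50 each month, − disbursements):
  Mar: +$758.50 − $2,426.88 → -$1,668.38
  Apr: +$758.50 → -$909.88
  May: +$758.50 − $3,422.88 → -$3,574.26
  Jun: +$758.50 − $1,084.08 → -$3,899.84
  Jul: +$758.50 → -$3,141.34
  Aug: +$758.50 → -$2,382.84
  Sep: +$758.50 − $1,084.08 → -$2,708.42
  Oct: +$758.50 → -$1,949.92
  Nov: +$758.50 → -$1,191.42
  Dec: +$758.50 − $1,084.08 → -$1,517.00
  Jan: +$758.50 → -$758.50
  Feb: +$758.50 → $0.00
Lowest trial balance = -$3,899.84 (Jun)
Initial deposit = cushion − low point = $1,517.00 − (-$3,899.84) = $5,416.84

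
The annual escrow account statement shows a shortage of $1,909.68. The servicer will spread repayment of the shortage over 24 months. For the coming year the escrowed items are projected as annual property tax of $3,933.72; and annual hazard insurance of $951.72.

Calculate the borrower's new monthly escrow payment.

Property tax: $3,933.72
Hazard insurance: $951.72
Yearly total = $3,933.72 + $951.72 = $4,885.44
Base monthly escrow = $4,885.44 ÷ 12 = $407.12
Shortage spread = $1,909.68 ÷ 24 = $79.57/mo
New monthly escrow = $407.12 + $79.57 = $486.69

$486.69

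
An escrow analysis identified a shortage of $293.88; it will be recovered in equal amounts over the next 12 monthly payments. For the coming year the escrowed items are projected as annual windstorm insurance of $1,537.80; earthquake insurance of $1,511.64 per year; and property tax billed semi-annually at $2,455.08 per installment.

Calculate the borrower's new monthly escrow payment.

Windstorm insurance = $1,537.80 annually
Earthquake insurance = $1,511.64 annually
Property tax = $2,455.08 × 2 = $4,910.16 annually
Yearly total = $7,959.60
Base monthly escrow = $7,959.60 ÷ 12 = $663.30
Shortage per month = $293.88 ÷ 12 = $24.49
Adjusted monthly = $663.30 + $24.49 = $687.79

$687.79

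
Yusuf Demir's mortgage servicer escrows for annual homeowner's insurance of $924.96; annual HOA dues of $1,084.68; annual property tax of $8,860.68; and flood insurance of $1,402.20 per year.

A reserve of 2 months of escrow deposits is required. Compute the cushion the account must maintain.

$2,045.42

Homeowner's insurance — $924.96 per year
HOA dues — $1,084.68 per year
Property tax — $8,860.68 per year
Flood insurance — $1,402.20 per year
Total per year = $12,272.52
Monthly escrow = $12,272.52 ÷ 12 = $1,022.71
Reserve = 2 × $1,022.71 = $2,045.42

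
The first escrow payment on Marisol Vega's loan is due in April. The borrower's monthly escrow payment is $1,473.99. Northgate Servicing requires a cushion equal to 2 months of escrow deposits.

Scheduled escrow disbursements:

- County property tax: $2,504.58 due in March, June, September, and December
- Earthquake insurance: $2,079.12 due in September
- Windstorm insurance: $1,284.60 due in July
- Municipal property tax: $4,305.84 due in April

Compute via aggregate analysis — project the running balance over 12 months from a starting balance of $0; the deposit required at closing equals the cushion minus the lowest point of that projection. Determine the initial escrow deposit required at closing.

Cushion = 2 × $1,473.99 = $2,947.98
Trial balance (start $0, +$1,473.99 each month, − disbursements):
  Apr: +$1,473.99 − $4,305.84 → -$2,831.85
  May: +$1,473.99 → -$1,357.86
  Jun: +$1,473.99 − $2,504.58 → -$2,388.45
  Jul: +$1,473.99 − $1,284.60 → -$2,199.06
  Aug: +$1,473.99 → -$725.07
  Sep: +$1,473.99 − $4,583.70 → -$3,834.78
  Oct: +$1,473.99 → -$2,360.79
  Nov: +$1,473.99 → -$886.80
  Dec: +$1,473.99 − $2,504.58 → -$1,917.39
  Jan: +$1,473.99 → -$443.40
  Feb: +$1,473.99 → $1,030.59
  Mar: +$1,473.99 − $2,504.58 → $0.00
Lowest trial balance = -$3,834.78 (Sep)
Initial deposit = cushion − low point = $2,947.98 − (-$3,834.78) = $6,782.76

$6,782.76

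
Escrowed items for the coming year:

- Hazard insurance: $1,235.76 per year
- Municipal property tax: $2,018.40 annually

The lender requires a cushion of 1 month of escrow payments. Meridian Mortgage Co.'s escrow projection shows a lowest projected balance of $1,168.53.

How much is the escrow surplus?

Hazard insurance: $1,235.76 annually
Municipal property tax: $2,018.40 annually
Combined annual = $3,254.16
Per month = $3,254.16 ÷ 12 = $271.18
Required cushion = 1 × $271.18 = $271.18
Excess over cushion: $1,168.53 − $271.18 = $897.35

$897.35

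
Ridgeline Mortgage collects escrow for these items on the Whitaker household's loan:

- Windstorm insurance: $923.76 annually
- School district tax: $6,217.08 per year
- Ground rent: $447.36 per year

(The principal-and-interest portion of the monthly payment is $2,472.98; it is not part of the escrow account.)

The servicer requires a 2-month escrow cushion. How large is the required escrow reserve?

Windstorm insurance = $923.76/yr
School district tax = $6,217.08/yr
Ground rent = $447.36/yr
Total annual escrow = $923.76 + $6,217.08 + $447.36 = $7,588.20
Monthly escrow = $7,588.20 / 12 = $632.35
Cushion = 2 × $632.35 = $1,264.70

$1,264.70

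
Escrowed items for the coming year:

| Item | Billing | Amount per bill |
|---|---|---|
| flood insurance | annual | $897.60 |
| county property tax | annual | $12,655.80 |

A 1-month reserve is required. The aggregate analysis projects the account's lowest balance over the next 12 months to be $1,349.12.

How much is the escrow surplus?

$219.67

Flood insurance: $897.60 annually
County property tax: $12,655.80 annually
Annual escrow total = $897.60 + $12,655.80 = $13,553.40
Monthly = $13,553.40 ÷ 12 = $1,129.45
Required reserve = 1 × $1,129.45 = $1,129.45
Surplus = $1,349.12 − $1,129.45 = $219.67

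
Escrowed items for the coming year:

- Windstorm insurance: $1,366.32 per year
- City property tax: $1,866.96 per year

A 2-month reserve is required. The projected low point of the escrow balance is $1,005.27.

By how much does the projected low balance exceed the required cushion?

Windstorm insurance — $1,366.32 annually
City property tax — $1,866.96 annually
Annual escrow total = $1,366.32 + $1,866.96 = $3,233.28
Base monthly escrow = $3,233.28 / 12 = $269.44
Cushion = 2 × $269.44 = $538.88
Excess over cushion: $1,005.27 − $538.88 = $466.39

$466.39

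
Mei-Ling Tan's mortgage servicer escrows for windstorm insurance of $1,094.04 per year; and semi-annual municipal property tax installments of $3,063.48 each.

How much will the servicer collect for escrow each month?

Windstorm insurance — $1,094.04 annually
Municipal property tax — $3,063.48 × 2 = $6,126.96 annually
Yearly total = $1,094.04 + $6,126.96 = $7,221.00
Monthly escrow = $7,221.00 ÷ 12 = $601.75

$601.75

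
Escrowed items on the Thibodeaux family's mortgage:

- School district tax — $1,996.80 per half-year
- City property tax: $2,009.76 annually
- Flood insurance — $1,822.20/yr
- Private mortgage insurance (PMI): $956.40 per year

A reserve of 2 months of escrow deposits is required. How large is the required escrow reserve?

School district tax — $1,996.80 × 2 = $3,993.60 per year
City property tax — $2,009.76 per year
Flood insurance — $1,822.20 per year
Private mortgage insurance (PMI) — $956.40 per year
Total annual escrow = $3,993.60 + $2,009.76 + $1,822.20 + $956.40 = $8,781.96
Monthly escrow = $8,781.96 / 12 = $731.83
Cushion = 2 × $731.83 = $1,463.66

$1,463.66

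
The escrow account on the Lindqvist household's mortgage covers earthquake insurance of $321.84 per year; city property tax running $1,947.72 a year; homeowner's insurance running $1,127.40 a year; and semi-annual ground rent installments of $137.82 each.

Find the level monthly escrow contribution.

$306.05

Earthquake insurance = $321.84 annually
City property tax = $1,947.72 annually
Homeowner's insurance = $1,127.40 annually
Ground rent = $137.82 × 2 = $275.64 annually
Combined annual = $321.84 + $1,947.72 + $1,127.40 + $275.64 = $3,672.60
Per month = $3,672.60 ÷ 12 = $306.05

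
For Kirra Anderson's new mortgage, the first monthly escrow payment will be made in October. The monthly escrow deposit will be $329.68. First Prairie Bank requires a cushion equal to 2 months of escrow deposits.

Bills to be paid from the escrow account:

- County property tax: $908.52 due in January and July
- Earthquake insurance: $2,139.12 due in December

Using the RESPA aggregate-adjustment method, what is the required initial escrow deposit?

Cushion = 2 × $329.68 = $659.36
Trial balance (start $0, +$329.68 each month, − disbursements):
  Oct: +$329.68 → $329.68
  Nov: +$329.68 → $659.36
  Dec: +$329.68 − $2,139.12 → -$1,150.08
  Jan: +$329.68 − $908.52 → -$1,728.92
  Feb: +$329.68 → -$1,399.24
  Mar: +$329.68 → -$1,069.56
  Apr: +$329.68 → -$739.88
  May: +$329.68 → -$410.20
  Jun: +$329.68 → -$80.52
  Jul: +$329.68 − $908.52 → -$659.36
  Aug: +$329.68 → -$329.68
  Sep: +$329.68 → $0.00
Lowest trial balance = -$1,728.92 (Jan)
Initial deposit = cushion − low point = $659.36 − (-$1,728.92) = $2,388.28

$2,388.28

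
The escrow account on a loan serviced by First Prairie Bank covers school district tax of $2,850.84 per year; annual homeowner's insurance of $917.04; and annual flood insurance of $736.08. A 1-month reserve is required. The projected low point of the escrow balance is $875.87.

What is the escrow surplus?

$500.54

School district tax — $2,850.84
Homeowner's insurance — $917.04
Flood insurance — $736.08
Annual escrow total = $2,850.84 + $917.04 + $736.08 = $4,503.96
Monthly = $4,503.96 ÷ 12 = $375.33
Cushion = 1 × $375.33 = $375.33
Surplus = $875.87 − $375.33 = $500.54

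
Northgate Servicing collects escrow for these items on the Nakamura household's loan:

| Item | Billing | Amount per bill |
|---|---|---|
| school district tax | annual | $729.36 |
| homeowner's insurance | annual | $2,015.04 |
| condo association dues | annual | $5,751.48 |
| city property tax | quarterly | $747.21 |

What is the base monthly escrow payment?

$957.06

School district tax: $729.36 annually
Homeowner's insurance: $2,015.04 annually
Condo association dues: $5,751.48 annually
City property tax: $747.21 × 4 = $2,988.84 annually
Total per year = $729.36 + $2,015.04 + $5,751.48 + $2,988.84 = $11,484.72
Monthly escrow = $11,484.72 ÷ 12 = $957.06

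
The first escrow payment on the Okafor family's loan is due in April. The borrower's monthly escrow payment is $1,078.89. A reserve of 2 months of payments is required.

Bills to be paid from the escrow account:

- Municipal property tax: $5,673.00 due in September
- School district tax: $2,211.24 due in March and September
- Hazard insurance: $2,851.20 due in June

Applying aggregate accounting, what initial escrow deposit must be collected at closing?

Cushion = 2 × $1,078.89 = $2,157.78
Trial balance (start $0, +$1,078.89 each month, − disbursements):
  Apr: +$1,078.89 → $1,078.89
  May: +$1,078.89 → $2,157.78
  Jun: +$1,078.89 − $2,851.20 → $385.47
  Jul: +$1,078.89 → $1,464.36
  Aug: +$1,078.89 → $2,543.25
  Sep: +$1,078.89 − $7,884.24 → -$4,262.10
  Oct: +$1,078.89 → -$3,183.21
  Nov: +$1,078.89 → -$2,104.32
  Dec: +$1,078.89 → -$1,025.43
  Jan: +$1,078.89 → $53.46
  Feb: +$1,078.89 → $1,132.35
  Mar: +$1,078.89 − $2,211.24 → $0.00
Lowest trial balance = -$4,262.10 (Sep)
Initial deposit = cushion − low point = $2,157.78 − (-$4,262.10) = $6,419.88

$6,419.88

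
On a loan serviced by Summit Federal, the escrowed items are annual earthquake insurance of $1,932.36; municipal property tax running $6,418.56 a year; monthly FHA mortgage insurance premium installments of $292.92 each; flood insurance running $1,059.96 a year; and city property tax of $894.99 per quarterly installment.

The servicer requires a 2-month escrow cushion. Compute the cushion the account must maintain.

$2,750.98

Earthquake insurance — $1,932.36
Municipal property tax — $6,418.56
FHA mortgage insurance premium — $292.92 × 12 = $3,515.04
Flood insurance — $1,059.96
City property tax — $894.99 × 4 = $3,579.96
Combined annual = $16,505.88
Monthly escrow = $16,505.88 / 12 = $1,375.49
Cushion = 2 × $1,375.49 = $2,750.98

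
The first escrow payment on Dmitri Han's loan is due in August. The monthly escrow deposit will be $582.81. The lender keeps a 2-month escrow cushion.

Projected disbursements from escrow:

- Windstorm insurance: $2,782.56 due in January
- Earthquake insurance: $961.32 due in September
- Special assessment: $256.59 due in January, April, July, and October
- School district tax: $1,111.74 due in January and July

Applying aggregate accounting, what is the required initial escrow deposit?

Cushion = 2 × $582.81 = $1,165.62
Trial balance (start $0, +$582.81 each month, − disbursements):
  Aug: +$582.81 → $582.81
  Sep: +$582.81 − $961.32 → $204.30
  Oct: +$582.81 − $256.59 → $530.52
  Nov: +$582.81 → $1,113.33
  Dec: +$582.81 → $1,696.14
  Jan: +$582.81 − $4,150.89 → -$1,871.94
  Feb: +$582.81 → -$1,289.13
  Mar: +$582.81 → -$706.32
  Apr: +$582.81 − $256.59 → -$380.10
  May: +$582.81 → $202.71
  Jun: +$582.81 → $785.52
  Jul: +$582.81 − $1,368.33 → $0.00
Lowest trial balance = -$1,871.94 (Jan)
Initial deposit = cushion − low point = $1,165.62 − (-$1,871.94) = $3,037.56

$3,037.56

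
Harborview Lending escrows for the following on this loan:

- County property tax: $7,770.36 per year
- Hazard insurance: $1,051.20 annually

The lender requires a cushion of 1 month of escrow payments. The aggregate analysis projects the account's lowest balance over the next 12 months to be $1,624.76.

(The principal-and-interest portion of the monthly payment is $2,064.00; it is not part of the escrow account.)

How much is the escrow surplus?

$889.63

County property tax: $7,770.36/yr
Hazard insurance: $1,051.20/yr
Total per year = $8,821.56
Monthly escrow = $8,821.56 / 12 = $735.13
Required reserve = 1 × $735.13 = $735.13
Surplus = $1,624.76 − $735.13 = $889.63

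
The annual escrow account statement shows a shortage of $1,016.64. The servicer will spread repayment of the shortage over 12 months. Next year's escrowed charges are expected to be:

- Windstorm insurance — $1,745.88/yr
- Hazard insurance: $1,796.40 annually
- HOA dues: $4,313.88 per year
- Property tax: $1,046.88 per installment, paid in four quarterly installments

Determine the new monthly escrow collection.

$1,088.36

Windstorm insurance: $1,745.88/yr
Hazard insurance: $1,796.40/yr
HOA dues: $4,313.88/yr
Property tax: $1,046.88 × 4 = $4,187.52/yr
Total per year = $1,745.88 + $1,796.40 + $4,313.88 + $4,187.52 = $12,043.68
Base monthly escrow = $12,043.68 ÷ 12 = $1,003.64
Shortage spread = $1,016.64 ÷ 12 = $84.72/mo
New monthly escrow = $1,003.64 + $84.72 = $1,088.36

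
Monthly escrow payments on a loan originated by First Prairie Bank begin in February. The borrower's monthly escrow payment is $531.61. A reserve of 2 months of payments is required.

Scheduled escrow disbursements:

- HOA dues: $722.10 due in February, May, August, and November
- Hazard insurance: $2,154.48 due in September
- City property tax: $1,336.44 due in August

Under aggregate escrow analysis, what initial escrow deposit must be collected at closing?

Cushion = 2 × $531.61 = $1,063.22
Trial balance (start $0, +$531.61 each month, − disbursements):
  Feb: +$531.61 − $722.10 → -$190.49
  Mar: +$531.61 → $341.12
  Apr: +$531.61 → $872.73
  May: +$531.61 − $722.10 → $682.24
  Jun: +$531.61 → $1,213.85
  Jul: +$531.61 → $1,745.46
  Aug: +$531.61 − $2,058.54 → $218.53
  Sep: +$531.61 − $2,154.48 → -$1,404.34
  Oct: +$531.61 → -$872.73
  Nov: +$531.61 − $722.10 → -$1,063.22
  Dec: +$531.61 → -$531.61
  Jan: +$531.61 → $0.00
Lowest trial balance = -$1,404.34 (Sep)
Initial deposit = cushion − low point = $1,063.22 − (-$1,404.34) = $2,467.56

$2,467.56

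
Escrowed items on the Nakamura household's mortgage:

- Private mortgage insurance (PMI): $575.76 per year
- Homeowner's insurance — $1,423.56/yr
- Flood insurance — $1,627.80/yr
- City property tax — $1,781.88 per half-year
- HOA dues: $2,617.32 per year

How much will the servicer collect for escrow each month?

Private mortgage insurance (PMI): $575.76
Homeowner's insurance: $1,423.56
Flood insurance: $1,627.80
City property tax: $1,781.88 × 2 = $3,563.76
HOA dues: $2,617.32
Total per year = $575.76 + $1,423.56 + $1,627.80 + $3,563.76 + $2,617.32 = $9,808.20
Per month = $9,808.20 ÷ 12 = $817.35

$817.35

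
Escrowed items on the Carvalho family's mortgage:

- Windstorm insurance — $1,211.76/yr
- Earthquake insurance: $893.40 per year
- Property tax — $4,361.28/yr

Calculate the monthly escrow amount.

Windstorm insurance — $1,211.76 per year
Earthquake insurance — $893.40 per year
Property tax — $4,361.28 per year
Annual escrow total = $6,466.44
Monthly = $6,466.44 ÷ 12 = $538.87

$538.87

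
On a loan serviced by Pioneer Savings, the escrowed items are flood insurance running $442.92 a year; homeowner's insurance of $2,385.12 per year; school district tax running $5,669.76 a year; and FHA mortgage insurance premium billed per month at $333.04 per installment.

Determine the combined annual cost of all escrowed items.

Flood insurance: $442.92 annually
Homeowner's insurance: $2,385.12 annually
School district tax: $5,669.76 annually
FHA mortgage insurance premium: $333.04 × 12 = $3,996.48 annually
Total per year = $442.92 + $2,385.12 + $5,669.76 + $3,996.48 = $12,494.28

$12,494.28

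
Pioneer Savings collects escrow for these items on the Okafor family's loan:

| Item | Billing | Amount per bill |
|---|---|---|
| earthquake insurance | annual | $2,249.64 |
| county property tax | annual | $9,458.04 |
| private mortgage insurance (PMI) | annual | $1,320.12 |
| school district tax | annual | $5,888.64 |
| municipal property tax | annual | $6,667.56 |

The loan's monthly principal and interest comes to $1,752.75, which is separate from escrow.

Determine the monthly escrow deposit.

Earthquake insurance = $2,249.64
County property tax = $9,458.04
Private mortgage insurance (PMI) = $1,320.12
School district tax = $5,888.64
Municipal property tax = $6,667.56
Combined annual = $2,249.64 + $9,458.04 + $1,320.12 + $5,888.64 + $6,667.56 = $25,584.00
Monthly = $25,584.00 / 12 = $2,132.00

$2,132.00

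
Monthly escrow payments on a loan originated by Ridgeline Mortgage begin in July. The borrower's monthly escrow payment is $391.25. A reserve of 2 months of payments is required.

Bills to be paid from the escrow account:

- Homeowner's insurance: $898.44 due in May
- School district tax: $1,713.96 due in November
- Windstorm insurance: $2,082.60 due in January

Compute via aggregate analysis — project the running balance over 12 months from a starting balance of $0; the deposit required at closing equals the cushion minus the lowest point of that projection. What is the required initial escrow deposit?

$1,840.31

Cushion = 2 × $391.25 = $782.50
Trial balance (start $0, +$391.25 each month, − disbursements):
  Jul: +$391.25 → $391.25
  Aug: +$391.25 → $782.50
  Sep: +$391.25 → $1,173.75
  Oct: +$391.25 → $1,565.00
  Nov: +$391.25 − $1,713.96 → $242.29
  Dec: +$391.25 → $633.54
  Jan: +$391.25 − $2,082.60 → -$1,057.81
  Feb: +$391.25 → -$666.56
  Mar: +$391.25 → -$275.31
  Apr: +$391.25 → $115.94
  May: +$391.25 − $898.44 → -$391.25
  Jun: +$391.25 → $0.00
Lowest trial balance = -$1,057.81 (Jan)
Initial deposit = cushion − low point = $782.50 − (-$1,057.81) = $1,840.31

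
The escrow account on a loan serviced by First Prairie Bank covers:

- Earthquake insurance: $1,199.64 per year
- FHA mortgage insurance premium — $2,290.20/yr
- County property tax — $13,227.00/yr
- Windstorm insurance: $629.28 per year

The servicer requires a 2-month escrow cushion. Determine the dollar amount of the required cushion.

$2,891.02

Earthquake insurance = $1,199.64
FHA mortgage insurance premium = $2,290.20
County property tax = $13,227.00
Windstorm insurance = $629.28
Combined annual = $1,199.64 + $2,290.20 + $13,227.00 + $629.28 = $17,346.12
Monthly = $17,346.12 ÷ 12 = $1,445.51
Required cushion = 2 × $1,445.51 = $2,891.02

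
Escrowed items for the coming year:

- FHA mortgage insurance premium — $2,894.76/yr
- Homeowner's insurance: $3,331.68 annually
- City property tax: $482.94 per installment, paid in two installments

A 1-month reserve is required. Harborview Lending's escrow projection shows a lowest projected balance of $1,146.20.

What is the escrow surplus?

$546.84

FHA mortgage insurance premium: $2,894.76
Homeowner's insurance: $3,331.68
City property tax: $482.94 × 2 = $965.88
Total per year = $7,192.32
Per month = $7,192.32 / 12 = $599.36
Required cushion = 1 × $599.36 = $599.36
Excess over cushion: $1,146.20 − $599.36 = $546.84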